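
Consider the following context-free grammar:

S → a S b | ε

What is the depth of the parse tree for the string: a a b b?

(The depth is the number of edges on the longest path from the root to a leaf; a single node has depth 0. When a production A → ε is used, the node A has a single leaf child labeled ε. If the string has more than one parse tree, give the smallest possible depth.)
The only parse tree applies S → a S b 2 times (once per matching a…b pair) and then S → ε.
The S nodes sit at depths 0, 1, …, 2; the innermost S (depth 2) has the single child ε at depth 3.
The terminal leaves a, b are at depths 1..2, so the longest root-to-leaf path is S → S → … → S → ε with 3 edges.
Depth = 3.

Final answer: 3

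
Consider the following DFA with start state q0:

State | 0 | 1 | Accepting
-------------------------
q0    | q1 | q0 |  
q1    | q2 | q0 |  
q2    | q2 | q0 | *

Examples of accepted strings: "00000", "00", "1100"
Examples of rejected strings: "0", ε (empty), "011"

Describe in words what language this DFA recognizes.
binary strings ending with '00'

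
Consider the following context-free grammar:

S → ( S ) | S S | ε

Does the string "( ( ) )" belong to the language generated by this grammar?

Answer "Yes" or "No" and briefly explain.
A derivation exists: S ⇒ ( S ) ⇒ ( ( S ) ) ⇒ ( ( ) ) (using S → ( S ) twice, then S → ε).

Final answer: Yes - a valid derivation exists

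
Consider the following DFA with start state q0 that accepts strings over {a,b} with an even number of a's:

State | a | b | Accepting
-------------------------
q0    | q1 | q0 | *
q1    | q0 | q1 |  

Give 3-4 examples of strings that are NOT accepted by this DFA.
Any strings that end in a non-accepting state work; for example:
"ba": q0 → q0 → q1; q1 is not accepting → rejected
"bab": q0 → q0 → q1 → q1; q1 is not accepting → rejected
"abaa": q0 → q1 → q1 → q0 → q1; q1 is not accepting → rejected
"bbab": q0 → q0 → q0 → q1 → q1; q1 is not accepting → rejected

Final answer: "ba", "bab", "abaa", "bbab"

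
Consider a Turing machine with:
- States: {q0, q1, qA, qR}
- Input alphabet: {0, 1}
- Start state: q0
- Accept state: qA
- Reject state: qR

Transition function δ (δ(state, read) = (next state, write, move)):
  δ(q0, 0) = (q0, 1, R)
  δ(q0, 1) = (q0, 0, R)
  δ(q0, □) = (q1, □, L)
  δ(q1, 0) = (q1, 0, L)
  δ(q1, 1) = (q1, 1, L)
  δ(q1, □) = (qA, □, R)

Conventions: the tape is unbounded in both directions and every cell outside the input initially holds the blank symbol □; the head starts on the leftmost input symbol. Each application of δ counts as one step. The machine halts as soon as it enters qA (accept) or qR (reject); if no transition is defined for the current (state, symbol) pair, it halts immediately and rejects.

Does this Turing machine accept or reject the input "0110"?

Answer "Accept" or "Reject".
Step 0: [q0]0110 (head at position 0)
Step 1: δ(q0, 0) = (q0, 1, R)  ⊢  1[q0]110 (head at position 1)
Step 2: δ(q0, 1) = (q0, 0, R)  ⊢  10[q0]10 (head at position 2)
Step 3: δ(q0, 1) = (q0, 0, R)  ⊢  100[q0]0 (head at position 3)
Step 4: δ(q0, 0) = (q0, 1, R)  ⊢  1001[q0]□ (head at position 4)
Step 5: δ(q0, □) = (q1, □, L)  ⊢  100[q1]1□ (head at position 3)
Step 6: δ(q1, 1) = (q1, 1, L)  ⊢  10[q1]01□ (head at position 2)
Step 7: δ(q1, 0) = (q1, 0, L)  ⊢  1[q1]001□ (head at position 1)
Step 8: δ(q1, 0) = (q1, 0, L)  ⊢  [q1]1001□ (head at position 0)
Step 9: δ(q1, 1) = (q1, 1, L)  ⊢  [q1]□1001□ (head at position -1)
Step 10: δ(q1, □) = (qA, □, R)  ⊢  □[qA]1001□ (head at position 0)
The machine is in qA, so it halts and accepts.

Final answer: Accept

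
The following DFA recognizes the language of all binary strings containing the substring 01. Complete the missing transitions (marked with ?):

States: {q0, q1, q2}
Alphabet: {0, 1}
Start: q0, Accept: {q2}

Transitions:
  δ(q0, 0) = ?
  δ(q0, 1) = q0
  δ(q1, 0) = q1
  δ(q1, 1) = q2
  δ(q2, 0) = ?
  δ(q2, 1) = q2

What each state remembers (consistent with the given transitions and accept states):
  q0: 01 not seen yet and the last symbol was not 0
  q1: 01 not seen yet and the last symbol was 0
  q2: the substring 01 has already been seen
Filling in the missing entries:
  δ(q0, 0): in q0 (01 not seen yet and the last symbol was not 0), after reading 0 we have: 01 not seen yet and the last symbol was 0 → q1
  δ(q2, 0): in q2 (the substring 01 has already been seen), after reading 0 we have: the substring 01 has already been seen → q2

Final answer: δ(q0, 0) = q1; δ(q2, 0) = q2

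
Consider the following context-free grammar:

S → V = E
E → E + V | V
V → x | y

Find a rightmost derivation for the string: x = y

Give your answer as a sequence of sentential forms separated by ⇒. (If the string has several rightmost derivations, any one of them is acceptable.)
Start with S.
Step 1: the rightmost non-terminal is S; apply S → V = E:  V = E
Step 2: the rightmost non-terminal is E; apply E → V:  V = V
Step 3: the rightmost non-terminal is V; apply V → y:  V = y
Step 4: the rightmost non-terminal is V; apply V → x:  x = y

Final answer: S ⇒ V = E ⇒ V = V ⇒ V = y ⇒ x = y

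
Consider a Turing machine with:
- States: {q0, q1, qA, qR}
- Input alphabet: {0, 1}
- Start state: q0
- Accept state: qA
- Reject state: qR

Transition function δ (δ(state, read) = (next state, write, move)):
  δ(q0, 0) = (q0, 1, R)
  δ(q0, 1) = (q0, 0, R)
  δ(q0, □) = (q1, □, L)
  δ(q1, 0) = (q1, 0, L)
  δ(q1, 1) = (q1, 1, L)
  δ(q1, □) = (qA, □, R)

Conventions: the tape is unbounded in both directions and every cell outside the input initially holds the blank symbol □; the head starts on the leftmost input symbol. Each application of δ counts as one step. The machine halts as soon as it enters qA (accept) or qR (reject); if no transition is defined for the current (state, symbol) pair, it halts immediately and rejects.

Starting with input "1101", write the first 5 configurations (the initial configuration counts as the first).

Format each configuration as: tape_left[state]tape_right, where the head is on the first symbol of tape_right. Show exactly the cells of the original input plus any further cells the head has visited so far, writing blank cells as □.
Step 0: [q0]1101 (head at position 0)
Step 1: δ(q0, 1) = (q0, 0, R)  ⊢  0[q0]101 (head at position 1)
Step 2: δ(q0, 1) = (q0, 0, R)  ⊢  00[q0]01 (head at position 2)
Step 3: δ(q0, 0) = (q0, 1, R)  ⊢  001[q0]1 (head at position 3)
Step 4: δ(q0, 1) = (q0, 0, R)  ⊢  0010[q0]□ (head at position 4)

Final answer: [q0]1101 ⊢ 0[q0]101 ⊢ 00[q0]01 ⊢ 001[q0]1 ⊢ 0010[q0]□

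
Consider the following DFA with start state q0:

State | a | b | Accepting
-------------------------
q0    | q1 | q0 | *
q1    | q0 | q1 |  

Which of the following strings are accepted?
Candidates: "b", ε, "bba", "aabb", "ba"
"b": q0 → q0; q0 is accepting → accepted
ε: q0; q0 is accepting → accepted
"bba": q0 → q0 → q0 → q1; q1 is not accepting → rejected
"aabb": q0 → q1 → q0 → q0 → q0; q0 is accepting → accepted
"ba": q0 → q0 → q1; q1 is not accepting → rejected

Final answer: "b", ε, "aabb"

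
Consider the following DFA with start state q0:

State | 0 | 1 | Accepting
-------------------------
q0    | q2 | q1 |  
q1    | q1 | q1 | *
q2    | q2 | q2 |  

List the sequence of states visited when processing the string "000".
q0 → q2 → q2 → q2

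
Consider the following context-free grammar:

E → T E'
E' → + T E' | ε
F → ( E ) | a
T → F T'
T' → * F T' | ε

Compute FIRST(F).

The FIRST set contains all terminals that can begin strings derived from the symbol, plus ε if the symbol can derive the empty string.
FIRST(F): F → ( E ) contributes '(' and F → a contributes 'a', so FIRST(F) = {(, a}. F is not nullable.

Final answer: {(, a}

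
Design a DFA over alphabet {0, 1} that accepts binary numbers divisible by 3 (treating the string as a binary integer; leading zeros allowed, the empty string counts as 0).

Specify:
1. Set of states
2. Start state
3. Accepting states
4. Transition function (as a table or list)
One valid DFA (any DFA recognizing the same language is acceptable):
States: {q0, q1, q2}
Start: q0
Accepting: {q0}
Transitions (accepting states marked with *):
State | 0 | 1 | Accepting
-------------------------
q0    | q0 | q1 | *
q1    | q2 | q0 |  
q2    | q1 | q2 |  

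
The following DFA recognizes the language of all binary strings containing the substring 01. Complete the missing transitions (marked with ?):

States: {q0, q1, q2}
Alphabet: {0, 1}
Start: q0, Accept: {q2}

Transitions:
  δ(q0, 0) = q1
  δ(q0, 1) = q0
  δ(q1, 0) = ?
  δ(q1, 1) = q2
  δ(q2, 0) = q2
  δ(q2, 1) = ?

What each state remembers (consistent with the given transitions and accept states):
  q0: 01 not seen yet and the last symbol was not 0
  q1: 01 not seen yet and the last symbol was 0
  q2: the substring 01 has already been seen
Filling in the missing entries:
  δ(q1, 0): in q1 (01 not seen yet and the last symbol was 0), after reading 0 we have: 01 not seen yet and the last symbol was 0 → q1
  δ(q2, 1): in q2 (the substring 01 has already been seen), after reading 1 we have: the substring 01 has already been seen → q2

Final answer: δ(q1, 0) = q1; δ(q2, 1) = q2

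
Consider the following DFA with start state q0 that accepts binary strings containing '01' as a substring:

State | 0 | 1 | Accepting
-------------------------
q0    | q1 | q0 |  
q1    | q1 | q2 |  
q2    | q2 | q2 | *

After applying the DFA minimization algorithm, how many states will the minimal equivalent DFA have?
All 3 states are reachable from q0, so none can be removed as unreachable.
Table-filling: first mark every (accepting, non-accepting) pair as distinguishable (accepting: {q2}; non-accepting: {q0, q1}).
Round 1: (q0, q1) on '1' go to q0 and q2, already distinguishable → mark.
Every pair of states is distinguishable, so the DFA is already minimal.
Equivalence classes: {q0}, {q1}, {q2} → 3 states.

Final answer: 3 states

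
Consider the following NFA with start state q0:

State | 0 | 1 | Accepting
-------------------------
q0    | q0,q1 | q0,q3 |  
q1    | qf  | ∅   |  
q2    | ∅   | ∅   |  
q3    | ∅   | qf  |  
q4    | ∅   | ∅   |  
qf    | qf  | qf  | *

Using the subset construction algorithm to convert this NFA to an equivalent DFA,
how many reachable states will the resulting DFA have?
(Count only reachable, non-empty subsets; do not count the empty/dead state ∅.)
Start subset: {q0}
{q0}: on 0 → {q0, q1}, on 1 → {q0, q3}
{q0, q1}: on 0 → {q0, q1, qf}, on 1 → {q0, q3}
{q0, q3}: on 0 → {q0, q1}, on 1 → {q0, q3, qf}
{q0, q1, qf}: on 0 → {q0, q1, qf}, on 1 → {q0, q3, qf}
{q0, q3, qf}: on 0 → {q0, q1, qf}, on 1 → {q0, q3, qf}
Reachable non-empty subsets: {q0}, {q0, q1}, {q0, q3}, {q0, q1, qf}, {q0, q3, qf} — 5 in total.

Final answer: 5 states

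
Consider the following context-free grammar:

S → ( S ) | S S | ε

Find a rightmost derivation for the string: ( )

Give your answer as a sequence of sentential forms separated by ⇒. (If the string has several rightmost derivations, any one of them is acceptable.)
Start with S.
Step 1: the rightmost non-terminal is S; apply S → ( S ):  ( S )
Step 2: the rightmost non-terminal is S; apply S → ε:  ( )

Final answer: S ⇒ ( S ) ⇒ ( )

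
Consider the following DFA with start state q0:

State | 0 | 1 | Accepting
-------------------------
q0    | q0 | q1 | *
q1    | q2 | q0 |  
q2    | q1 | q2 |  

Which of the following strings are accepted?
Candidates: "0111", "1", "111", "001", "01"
"0111": q0 → q0 → q1 → q0 → q1; q1 is not accepting → rejected
"1": q0 → q1; q1 is not accepting → rejected
"111": q0 → q1 → q0 → q1; q1 is not accepting → rejected
"001": q0 → q0 → q0 → q1; q1 is not accepting → rejected
"01": q0 → q0 → q1; q1 is not accepting → rejected

Final answer: None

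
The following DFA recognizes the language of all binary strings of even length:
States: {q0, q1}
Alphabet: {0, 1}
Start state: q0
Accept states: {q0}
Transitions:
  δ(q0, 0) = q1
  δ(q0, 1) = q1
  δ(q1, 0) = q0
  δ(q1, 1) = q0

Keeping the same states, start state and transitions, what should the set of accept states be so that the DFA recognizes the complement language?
The DFA is complete (every state has a transition on every symbol), so the complement
is recognized by the same DFA with accepting and non-accepting states swapped.
Original accept states: {q0}
Complement accept states = All states - Original accept states
= {q0, q1} - {q0}
= {q1}
Complement language: strings of ODD length

Final answer: {q1}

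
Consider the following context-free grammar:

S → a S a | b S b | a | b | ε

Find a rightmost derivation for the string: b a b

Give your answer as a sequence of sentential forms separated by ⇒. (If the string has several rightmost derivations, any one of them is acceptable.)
Start with S.
Step 1: the rightmost non-terminal is S; apply S → b S b:  b S b
Step 2: the rightmost non-terminal is S; apply S → a:  b a b

Final answer: S ⇒ b S b ⇒ b a b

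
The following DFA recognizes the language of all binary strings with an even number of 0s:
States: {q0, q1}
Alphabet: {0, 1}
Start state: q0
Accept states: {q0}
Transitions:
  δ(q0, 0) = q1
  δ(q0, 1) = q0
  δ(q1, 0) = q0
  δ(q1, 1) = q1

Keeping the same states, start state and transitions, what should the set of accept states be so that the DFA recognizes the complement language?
The DFA is complete (every state has a transition on every symbol), so the complement
is recognized by the same DFA with accepting and non-accepting states swapped.
Original accept states: {q0}
Complement accept states = All states - Original accept states
= {q0, q1} - {q0}
= {q1}
Complement language: strings with an ODD number of 0s

Final answer: {q1}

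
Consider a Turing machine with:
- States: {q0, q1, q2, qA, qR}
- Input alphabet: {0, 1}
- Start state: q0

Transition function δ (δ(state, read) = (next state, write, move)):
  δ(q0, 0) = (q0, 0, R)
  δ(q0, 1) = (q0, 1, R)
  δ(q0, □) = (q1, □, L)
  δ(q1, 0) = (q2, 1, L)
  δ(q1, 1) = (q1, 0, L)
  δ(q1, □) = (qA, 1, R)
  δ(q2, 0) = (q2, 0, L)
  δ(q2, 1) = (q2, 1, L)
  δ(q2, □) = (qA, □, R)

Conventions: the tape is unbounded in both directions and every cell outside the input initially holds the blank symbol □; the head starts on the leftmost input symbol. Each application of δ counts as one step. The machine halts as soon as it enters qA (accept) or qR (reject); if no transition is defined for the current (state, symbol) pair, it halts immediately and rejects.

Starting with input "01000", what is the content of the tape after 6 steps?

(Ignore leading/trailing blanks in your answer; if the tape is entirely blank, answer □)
Step 0: [q0]01000 (head at position 0)
Step 1: δ(q0, 0) = (q0, 0, R)  ⊢  0[q0]1000 (head at position 1)
Step 2: δ(q0, 1) = (q0, 1, R)  ⊢  01[q0]000 (head at position 2)
Step 3: δ(q0, 0) = (q0, 0, R)  ⊢  010[q0]00 (head at position 3)
Step 4: δ(q0, 0) = (q0, 0, R)  ⊢  0100[q0]0 (head at position 4)
Step 5: δ(q0, 0) = (q0, 0, R)  ⊢  01000[q0]□ (head at position 5)
Step 6: δ(q0, □) = (q1, □, L)  ⊢  0100[q1]0□ (head at position 4)
Tape after 6 steps (ignoring surrounding blanks): 01000

Final answer: Tape: 01000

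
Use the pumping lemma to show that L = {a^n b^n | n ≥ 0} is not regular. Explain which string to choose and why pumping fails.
Language: L = {a^n b^n | n ≥ 0} (equal numbers of a's followed by b's)
Step 1: Assume for contradiction that L is regular, with pumping length p.
Step 2: Choose s = a^p b^p. Then s ∈ L (it has p a's followed by p b's) and |s| ≥ p.
Step 3: Consider any decomposition s = xyz with |xy| ≤ p and |y| > 0. Since |xy| ≤ p and the first p symbols of s are all a's, y = a^k for some k with 1 ≤ k ≤ p.
Step 4: Pumping up (i = 2): xy²z = a^(p+k) b^p, which has more a's than b's, so xy²z ∉ L.
This contradicts the pumping lemma, so L is not regular.

Final answer: Choose s = a^p b^p. Since |xy| ≤ p, y = a^k with k ≥ 1. Then xy²z = a^(p+k) b^p ∉ L.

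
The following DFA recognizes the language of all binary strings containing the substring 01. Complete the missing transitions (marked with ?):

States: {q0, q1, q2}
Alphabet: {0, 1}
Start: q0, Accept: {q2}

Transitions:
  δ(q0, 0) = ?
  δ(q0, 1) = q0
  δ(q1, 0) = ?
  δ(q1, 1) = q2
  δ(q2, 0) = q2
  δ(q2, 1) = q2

What each state remembers (consistent with the given transitions and accept states):
  q0: 01 not seen yet and the last symbol was not 0
  q1: 01 not seen yet and the last symbol was 0
  q2: the substring 01 has already been seen
Filling in the missing entries:
  δ(q0, 0): in q0 (01 not seen yet and the last symbol was not 0), after reading 0 we have: 01 not seen yet and the last symbol was 0 → q1
  δ(q1, 0): in q1 (01 not seen yet and the last symbol was 0), after reading 0 we have: 01 not seen yet and the last symbol was 0 → q1

Final answer: δ(q0, 0) = q1; δ(q1, 0) = q1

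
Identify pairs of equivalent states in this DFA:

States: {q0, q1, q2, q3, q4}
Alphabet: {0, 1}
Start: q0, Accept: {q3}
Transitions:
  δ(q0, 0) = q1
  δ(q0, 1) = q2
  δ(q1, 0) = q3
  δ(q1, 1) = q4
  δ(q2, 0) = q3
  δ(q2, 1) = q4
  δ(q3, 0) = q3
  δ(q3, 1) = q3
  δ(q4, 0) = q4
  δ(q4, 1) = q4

Using the table-filling algorithm:
Round 0 – mark pairs where exactly one state is accepting: (q0,q3), (q1,q3), (q2,q3), (q3,q4)
Round 1 – newly marked: (q0,q1) [on 0: q1 vs q3, already marked]; (q0,q2) [on 0: q1 vs q3, already marked]; (q1,q4) [on 0: q3 vs q4, already marked]; (q2,q4) [on 0: q3 vs q4, already marked]
Round 2 – newly marked: (q0,q4) [on 0: q1 vs q4, already marked]
No further pairs can be marked.
(q1, q2) unmarked: δ(q1,0)=q3, δ(q2,0)=q3; δ(q1,1)=q4, δ(q2,1)=q4 → equivalent
Equivalent pairs: (q1, q2)

Final answer: Equivalent pairs: (q1, q2)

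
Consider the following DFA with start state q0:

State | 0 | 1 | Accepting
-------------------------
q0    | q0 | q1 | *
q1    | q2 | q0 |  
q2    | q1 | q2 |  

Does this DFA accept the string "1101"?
Start in q0.
Read '1': q0 → q1
Read '1': q1 → q0
Read '0': q0 → q0
Read '1': q0 → q1
Final state q1 is not accepting, so the string is rejected.

Final answer: No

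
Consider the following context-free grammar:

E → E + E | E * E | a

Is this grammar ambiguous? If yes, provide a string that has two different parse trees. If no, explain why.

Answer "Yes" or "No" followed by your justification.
Two different leftmost derivations of a + a * a:
  (1) E ⇒ E + E ⇒ a + E ⇒ a + E * E ⇒ a + a * E ⇒ a + a * a   (tree groups a + (a * a))
  (2) E ⇒ E * E ⇒ E + E * E ⇒ a + E * E ⇒ a + a * E ⇒ a + a * a   (tree groups (a + a) * a)
Two distinct leftmost derivations = two distinct parse trees, so the grammar is ambiguous.

Final answer: Yes - the string 'a + a * a' has two distinct leftmost derivations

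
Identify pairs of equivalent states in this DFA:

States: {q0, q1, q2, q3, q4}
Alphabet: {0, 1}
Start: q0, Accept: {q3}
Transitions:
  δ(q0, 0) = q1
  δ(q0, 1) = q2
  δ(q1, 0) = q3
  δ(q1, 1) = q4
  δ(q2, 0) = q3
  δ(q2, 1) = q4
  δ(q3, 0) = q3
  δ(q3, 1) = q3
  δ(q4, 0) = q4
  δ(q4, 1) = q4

Using the table-filling algorithm:
Round 0 – mark pairs where exactly one state is accepting: (q0,q3), (q1,q3), (q2,q3), (q3,q4)
Round 1 – newly marked: (q0,q1) [on 0: q1 vs q3, already marked]; (q0,q2) [on 0: q1 vs q3, already marked]; (q1,q4) [on 0: q3 vs q4, already marked]; (q2,q4) [on 0: q3 vs q4, already marked]
Round 2 – newly marked: (q0,q4) [on 0: q1 vs q4, already marked]
No further pairs can be marked.
(q1, q2) unmarked: δ(q1,0)=q3, δ(q2,0)=q3; δ(q1,1)=q4, δ(q2,1)=q4 → equivalent
Equivalent pairs: (q1, q2)

Final answer: Equivalent pairs: (q1, q2)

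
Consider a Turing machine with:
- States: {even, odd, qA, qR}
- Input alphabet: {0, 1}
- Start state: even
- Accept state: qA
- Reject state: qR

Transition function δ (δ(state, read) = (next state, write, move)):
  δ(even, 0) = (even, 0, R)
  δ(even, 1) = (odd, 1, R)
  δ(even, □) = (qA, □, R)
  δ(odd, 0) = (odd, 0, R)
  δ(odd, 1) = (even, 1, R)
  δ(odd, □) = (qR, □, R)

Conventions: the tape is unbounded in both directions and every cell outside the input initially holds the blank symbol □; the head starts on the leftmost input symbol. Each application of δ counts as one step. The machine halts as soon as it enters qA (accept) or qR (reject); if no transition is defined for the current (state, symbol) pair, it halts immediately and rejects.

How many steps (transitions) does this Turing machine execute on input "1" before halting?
Step 0: [even]1 (head at position 0)
Step 1: δ(even, 1) = (odd, 1, R)  ⊢  1[odd]□ (head at position 1)
Step 2: δ(odd, □) = (qR, □, R)  ⊢  1□[qR]□ (head at position 2)
The machine is in qR, so it halts and rejects.
Number of transitions executed: 2.

Final answer: 2 steps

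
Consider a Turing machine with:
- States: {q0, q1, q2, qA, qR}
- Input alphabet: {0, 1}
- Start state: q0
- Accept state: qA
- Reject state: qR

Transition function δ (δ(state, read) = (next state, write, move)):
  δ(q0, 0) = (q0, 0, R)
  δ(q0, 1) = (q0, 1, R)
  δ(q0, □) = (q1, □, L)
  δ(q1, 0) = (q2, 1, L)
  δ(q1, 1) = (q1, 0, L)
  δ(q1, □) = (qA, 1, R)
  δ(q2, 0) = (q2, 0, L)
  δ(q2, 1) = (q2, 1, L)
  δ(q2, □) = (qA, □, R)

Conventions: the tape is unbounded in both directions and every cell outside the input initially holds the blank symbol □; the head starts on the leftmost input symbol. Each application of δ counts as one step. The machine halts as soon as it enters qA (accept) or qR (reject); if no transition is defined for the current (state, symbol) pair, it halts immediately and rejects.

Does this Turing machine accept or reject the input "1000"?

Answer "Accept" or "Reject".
Step 0: [q0]1000 (head at position 0)
Step 1: δ(q0, 1) = (q0, 1, R)  ⊢  1[q0]000 (head at position 1)
Step 2: δ(q0, 0) = (q0, 0, R)  ⊢  10[q0]00 (head at position 2)
Step 3: δ(q0, 0) = (q0, 0, R)  ⊢  100[q0]0 (head at position 3)
Step 4: δ(q0, 0) = (q0, 0, R)  ⊢  1000[q0]□ (head at position 4)
Step 5: δ(q0, □) = (q1, □, L)  ⊢  100[q1]0□ (head at position 3)
Step 6: δ(q1, 0) = (q2, 1, L)  ⊢  10[q2]01□ (head at position 2)
Step 7: δ(q2, 0) = (q2, 0, L)  ⊢  1[q2]001□ (head at position 1)
Step 8: δ(q2, 0) = (q2, 0, L)  ⊢  [q2]1001□ (head at position 0)
Step 9: δ(q2, 1) = (q2, 1, L)  ⊢  [q2]□1001□ (head at position -1)
Step 10: δ(q2, □) = (qA, □, R)  ⊢  □[qA]1001□ (head at position 0)
The machine is in qA, so it halts and accepts.

Final answer: Accept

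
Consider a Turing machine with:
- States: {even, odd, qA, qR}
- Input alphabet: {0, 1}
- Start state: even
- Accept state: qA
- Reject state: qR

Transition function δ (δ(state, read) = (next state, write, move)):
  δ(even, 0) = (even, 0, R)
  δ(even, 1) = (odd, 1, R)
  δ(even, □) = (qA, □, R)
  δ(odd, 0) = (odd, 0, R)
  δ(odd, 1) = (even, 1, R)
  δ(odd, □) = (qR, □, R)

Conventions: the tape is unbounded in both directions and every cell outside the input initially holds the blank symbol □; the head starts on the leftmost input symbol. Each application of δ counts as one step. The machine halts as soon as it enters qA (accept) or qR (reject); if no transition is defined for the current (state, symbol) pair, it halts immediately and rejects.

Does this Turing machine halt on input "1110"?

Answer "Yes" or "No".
Step 0: [even]1110 (head at position 0)
Step 1: δ(even, 1) = (odd, 1, R)  ⊢  1[odd]110 (head at position 1)
Step 2: δ(odd, 1) = (even, 1, R)  ⊢  11[even]10 (head at position 2)
Step 3: δ(even, 1) = (odd, 1, R)  ⊢  111[odd]0 (head at position 3)
Step 4: δ(odd, 0) = (odd, 0, R)  ⊢  1110[odd]□ (head at position 4)
Step 5: δ(odd, □) = (qR, □, R)  ⊢  1110□[qR]□ (head at position 5)
The machine is in qR, so it halts and rejects.
It halts after 5 steps.

Final answer: Yes - halts after 5 steps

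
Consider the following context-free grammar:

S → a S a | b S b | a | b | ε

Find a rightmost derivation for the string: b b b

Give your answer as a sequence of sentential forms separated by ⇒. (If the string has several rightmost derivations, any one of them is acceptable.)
Start with S.
Step 1: the rightmost non-terminal is S; apply S → b S b:  b S b
Step 2: the rightmost non-terminal is S; apply S → b:  b b b

Final answer: S ⇒ b S b ⇒ b b b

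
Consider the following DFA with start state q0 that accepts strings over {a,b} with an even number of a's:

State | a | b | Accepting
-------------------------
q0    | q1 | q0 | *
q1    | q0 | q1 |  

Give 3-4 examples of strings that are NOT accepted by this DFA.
Any strings that end in a non-accepting state work; for example:
"aaa": q0 → q1 → q0 → q1; q1 is not accepting → rejected
"bab": q0 → q0 → q1 → q1; q1 is not accepting → rejected
"aaba": q0 → q1 → q0 → q0 → q1; q1 is not accepting → rejected
"abaa": q0 → q1 → q1 → q0 → q1; q1 is not accepting → rejected

Final answer: "aaa", "bab", "aaba", "abaa"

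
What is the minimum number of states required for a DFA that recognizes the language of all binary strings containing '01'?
Language: binary strings containing '01'
Lower bound (Myhill–Nerode): the prefixes ε, 0, 01 are pairwise distinguishable:
  ε vs 01: suffix ε distinguishes them (ε is rejected, 01 is accepted)
  0 vs 01: suffix ε distinguishes them (0 is rejected, 01 is accepted)
  ε vs 0: suffix 1 distinguishes them (ε·1 = 1 is rejected, 0·1 = 01 is accepted)
So any DFA needs at least 3 states.
Upper bound: a DFA with 3 states exists (one state per class above: 'no progress', 'last symbol 0', and 'seen 01' (accepting sink)).
Minimum states: 3

Final answer: 3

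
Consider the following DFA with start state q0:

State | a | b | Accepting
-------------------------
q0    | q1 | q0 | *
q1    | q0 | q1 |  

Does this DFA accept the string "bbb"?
Start in q0.
Read 'b': q0 → q0
Read 'b': q0 → q0
Read 'b': q0 → q0
Final state q0 is accepting, so the string is accepted.

Final answer: Yes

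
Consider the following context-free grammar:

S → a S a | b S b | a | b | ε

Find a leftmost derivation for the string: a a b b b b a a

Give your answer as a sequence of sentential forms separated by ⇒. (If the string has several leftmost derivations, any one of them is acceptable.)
Start with S.
Step 1: the leftmost non-terminal is S; apply S → a S a:  a S a
Step 2: the leftmost non-terminal is S; apply S → a S a:  a a S a a
Step 3: the leftmost non-terminal is S; apply S → b S b:  a a b S b a a
Step 4: the leftmost non-terminal is S; apply S → b S b:  a a b b S b b a a
Step 5: the leftmost non-terminal is S; apply S → ε:  a a b b b b a a

Final answer: S ⇒ a S a ⇒ a a S a a ⇒ a a b S b a a ⇒ a a b b S b b a a ⇒ a a b b b b a a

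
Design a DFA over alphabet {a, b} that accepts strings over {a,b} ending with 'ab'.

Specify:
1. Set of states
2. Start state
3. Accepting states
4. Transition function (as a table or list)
One valid DFA (any DFA recognizing the same language is acceptable):
States: {q0, q1, q2}
Start: q0
Accepting: {q2}
Transitions (accepting states marked with *):
State | a | b | Accepting
-------------------------
q0    | q1 | q0 |  
q1    | q1 | q2 |  
q2    | q1 | q0 | *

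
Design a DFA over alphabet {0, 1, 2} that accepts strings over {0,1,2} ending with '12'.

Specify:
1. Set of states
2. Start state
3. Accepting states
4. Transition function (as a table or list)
One valid DFA (any DFA recognizing the same language is acceptable):
States: {q0, q1, q2}
Start: q0
Accepting: {q2}
Transitions (accepting states marked with *):
State | 0 | 1 | 2 | Accepting
-----------------------------
q0    | q0 | q1 | q0 |  
q1    | q0 | q1 | q2 |  
q2    | q0 | q1 | q0 | *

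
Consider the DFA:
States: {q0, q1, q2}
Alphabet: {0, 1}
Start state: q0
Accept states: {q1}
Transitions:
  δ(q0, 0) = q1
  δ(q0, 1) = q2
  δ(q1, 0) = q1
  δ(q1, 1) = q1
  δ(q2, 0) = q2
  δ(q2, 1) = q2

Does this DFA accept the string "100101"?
Processing string "100101":
  q0 --1--> q2
  q2 --0--> q2
  q2 --0--> q2
  q2 --1--> q2
  q2 --0--> q2
  q2 --1--> q2
Final state: q2
Accept states: {q1}
q2 is not an accept state, so the string is rejected.

Final answer: No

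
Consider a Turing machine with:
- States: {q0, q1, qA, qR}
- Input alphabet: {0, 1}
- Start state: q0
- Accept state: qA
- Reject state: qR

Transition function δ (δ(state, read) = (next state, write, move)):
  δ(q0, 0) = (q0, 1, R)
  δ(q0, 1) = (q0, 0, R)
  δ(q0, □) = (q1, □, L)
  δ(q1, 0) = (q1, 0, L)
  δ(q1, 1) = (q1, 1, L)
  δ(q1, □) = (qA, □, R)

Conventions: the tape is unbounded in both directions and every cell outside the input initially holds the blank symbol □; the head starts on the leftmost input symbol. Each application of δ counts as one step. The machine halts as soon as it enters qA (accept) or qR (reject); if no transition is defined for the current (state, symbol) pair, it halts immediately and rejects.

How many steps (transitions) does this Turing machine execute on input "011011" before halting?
Step 0: [q0]011011 (head at position 0)
Step 1: δ(q0, 0) = (q0, 1, R)  ⊢  1[q0]11011 (head at position 1)
Step 2: δ(q0, 1) = (q0, 0, R)  ⊢  10[q0]1011 (head at position 2)
Step 3: δ(q0, 1) = (q0, 0, R)  ⊢  100[q0]011 (head at position 3)
Step 4: δ(q0, 0) = (q0, 1, R)  ⊢  1001[q0]11 (head at position 4)
Step 5: δ(q0, 1) = (q0, 0, R)  ⊢  10010[q0]1 (head at position 5)
Step 6: δ(q0, 1) = (q0, 0, R)  ⊢  100100[q0]□ (head at position 6)
Step 7: δ(q0, □) = (q1, □, L)  ⊢  10010[q1]0□ (head at position 5)
Step 8: δ(q1, 0) = (q1, 0, L)  ⊢  1001[q1]00□ (head at position 4)
Step 9: δ(q1, 0) = (q1, 0, L)  ⊢  100[q1]100□ (head at position 3)
Step 10: δ(q1, 1) = (q1, 1, L)  ⊢  10[q1]0100□ (head at position 2)
Step 11: δ(q1, 0) = (q1, 0, L)  ⊢  1[q1]00100□ (head at position 1)
Step 12: δ(q1, 0) = (q1, 0, L)  ⊢  [q1]100100□ (head at position 0)
Step 13: δ(q1, 1) = (q1, 1, L)  ⊢  [q1]□100100□ (head at position -1)
Step 14: δ(q1, □) = (qA, □, R)  ⊢  □[qA]100100□ (head at position 0)
The machine is in qA, so it halts and accepts.
Number of transitions executed: 14.

Final answer: 14 steps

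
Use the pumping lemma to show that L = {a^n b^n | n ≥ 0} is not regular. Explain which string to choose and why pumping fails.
Language: L = {a^n b^n | n ≥ 0} (equal numbers of a's followed by b's)
Step 1: Assume for contradiction that L is regular, with pumping length p.
Step 2: Choose s = a^p b^p. Then s ∈ L (it has p a's followed by p b's) and |s| ≥ p.
Step 3: Consider any decomposition s = xyz with |xy| ≤ p and |y| > 0. Since |xy| ≤ p and the first p symbols of s are all a's, y = a^k for some k with 1 ≤ k ≤ p.
Step 4: Pumping up (i = 2): xy²z = a^(p+k) b^p, which has more a's than b's, so xy²z ∉ L.
This contradicts the pumping lemma, so L is not regular.

Final answer: Choose s = a^p b^p. Since |xy| ≤ p, y = a^k with k ≥ 1. Then xy²z = a^(p+k) b^p ∉ L.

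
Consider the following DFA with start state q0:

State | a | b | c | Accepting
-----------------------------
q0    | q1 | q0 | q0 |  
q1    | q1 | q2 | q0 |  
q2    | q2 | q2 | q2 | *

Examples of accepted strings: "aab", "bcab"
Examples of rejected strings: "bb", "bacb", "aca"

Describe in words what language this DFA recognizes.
strings over {a,b,c} containing 'ab' as substring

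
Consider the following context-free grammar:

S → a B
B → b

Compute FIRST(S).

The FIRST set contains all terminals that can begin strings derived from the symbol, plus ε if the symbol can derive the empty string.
S has the single production S → a B, whose right-hand side begins with the terminal a. So FIRST(S) = {a}.

Final answer: {a}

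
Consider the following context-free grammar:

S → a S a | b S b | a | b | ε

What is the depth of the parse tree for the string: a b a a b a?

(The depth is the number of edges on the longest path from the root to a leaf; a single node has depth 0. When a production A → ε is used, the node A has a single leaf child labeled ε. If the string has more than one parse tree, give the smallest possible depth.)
The string has even length 6, so its (unique) parse tree peels off matching outer symbols: S → a S a, S → b S b, S → a S a, and finally S → ε for the empty middle.
The S nodes are at depths 0..3; the ε leaf under the innermost S is at depth 4 (terminal leaves are at depths 1..3).
Depth = 4.

Final answer: 4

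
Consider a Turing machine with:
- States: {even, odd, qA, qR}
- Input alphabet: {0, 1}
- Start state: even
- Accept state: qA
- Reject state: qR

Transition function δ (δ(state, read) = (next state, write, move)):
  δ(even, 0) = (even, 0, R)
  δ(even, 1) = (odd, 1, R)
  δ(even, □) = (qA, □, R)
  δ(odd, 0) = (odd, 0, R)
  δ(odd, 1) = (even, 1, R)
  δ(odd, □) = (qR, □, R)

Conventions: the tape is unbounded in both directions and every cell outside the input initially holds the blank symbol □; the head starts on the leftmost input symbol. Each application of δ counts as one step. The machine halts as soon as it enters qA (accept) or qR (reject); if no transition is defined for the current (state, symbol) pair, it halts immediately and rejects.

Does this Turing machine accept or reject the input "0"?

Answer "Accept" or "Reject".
Step 0: [even]0 (head at position 0)
Step 1: δ(even, 0) = (even, 0, R)  ⊢  0[even]□ (head at position 1)
Step 2: δ(even, □) = (qA, □, R)  ⊢  0□[qA]□ (head at position 2)
The machine is in qA, so it halts and accepts.

Final answer: Accept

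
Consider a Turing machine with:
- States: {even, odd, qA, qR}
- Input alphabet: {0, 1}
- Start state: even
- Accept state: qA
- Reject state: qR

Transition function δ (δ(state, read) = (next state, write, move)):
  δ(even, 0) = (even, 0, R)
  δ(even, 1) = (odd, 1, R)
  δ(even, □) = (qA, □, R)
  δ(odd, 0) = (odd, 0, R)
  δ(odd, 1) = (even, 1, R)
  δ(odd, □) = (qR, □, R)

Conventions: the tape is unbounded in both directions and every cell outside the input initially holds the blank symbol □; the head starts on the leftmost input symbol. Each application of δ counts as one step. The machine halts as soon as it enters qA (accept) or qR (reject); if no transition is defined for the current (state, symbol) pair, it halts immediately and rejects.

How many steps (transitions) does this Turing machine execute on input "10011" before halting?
Step 0: [even]10011 (head at position 0)
Step 1: δ(even, 1) = (odd, 1, R)  ⊢  1[odd]0011 (head at position 1)
Step 2: δ(odd, 0) = (odd, 0, R)  ⊢  10[odd]011 (head at position 2)
Step 3: δ(odd, 0) = (odd, 0, R)  ⊢  100[odd]11 (head at position 3)
Step 4: δ(odd, 1) = (even, 1, R)  ⊢  1001[even]1 (head at position 4)
Step 5: δ(even, 1) = (odd, 1, R)  ⊢  10011[odd]□ (head at position 5)
Step 6: δ(odd, □) = (qR, □, R)  ⊢  10011□[qR]□ (head at position 6)
The machine is in qR, so it halts and rejects.
Number of transitions executed: 6.

Final answer: 6 steps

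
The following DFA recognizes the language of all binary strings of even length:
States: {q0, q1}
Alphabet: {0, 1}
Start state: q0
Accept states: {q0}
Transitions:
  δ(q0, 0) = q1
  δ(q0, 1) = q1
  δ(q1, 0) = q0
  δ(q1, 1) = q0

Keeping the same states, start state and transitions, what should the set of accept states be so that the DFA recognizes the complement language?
The DFA is complete (every state has a transition on every symbol), so the complement
is recognized by the same DFA with accepting and non-accepting states swapped.
Original accept states: {q0}
Complement accept states = All states - Original accept states
= {q0, q1} - {q0}
= {q1}
Complement language: strings of ODD length

Final answer: {q1}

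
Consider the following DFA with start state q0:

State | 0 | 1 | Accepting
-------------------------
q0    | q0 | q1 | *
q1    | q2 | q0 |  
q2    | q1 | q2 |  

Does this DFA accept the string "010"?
Start in q0.
Read '0': q0 → q0
Read '1': q0 → q1
Read '0': q1 → q2
Final state q2 is not accepting, so the string is rejected.

Final answer: No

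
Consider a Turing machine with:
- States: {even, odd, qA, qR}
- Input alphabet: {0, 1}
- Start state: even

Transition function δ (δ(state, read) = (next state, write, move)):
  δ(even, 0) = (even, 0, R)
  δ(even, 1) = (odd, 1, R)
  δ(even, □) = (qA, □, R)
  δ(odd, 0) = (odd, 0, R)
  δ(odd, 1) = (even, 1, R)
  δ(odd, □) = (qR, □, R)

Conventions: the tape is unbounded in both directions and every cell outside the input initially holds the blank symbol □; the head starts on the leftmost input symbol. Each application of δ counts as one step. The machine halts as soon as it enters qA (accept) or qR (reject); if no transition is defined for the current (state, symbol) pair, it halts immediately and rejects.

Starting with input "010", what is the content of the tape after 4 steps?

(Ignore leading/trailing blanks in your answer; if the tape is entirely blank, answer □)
Step 0: [even]010 (head at position 0)
Step 1: δ(even, 0) = (even, 0, R)  ⊢  0[even]10 (head at position 1)
Step 2: δ(even, 1) = (odd, 1, R)  ⊢  01[odd]0 (head at position 2)
Step 3: δ(odd, 0) = (odd, 0, R)  ⊢  010[odd]□ (head at position 3)
Step 4: δ(odd, □) = (qR, □, R)  ⊢  010□[qR]□ (head at position 4)
Tape after 4 steps (ignoring surrounding blanks): 010

Final answer: Tape: 010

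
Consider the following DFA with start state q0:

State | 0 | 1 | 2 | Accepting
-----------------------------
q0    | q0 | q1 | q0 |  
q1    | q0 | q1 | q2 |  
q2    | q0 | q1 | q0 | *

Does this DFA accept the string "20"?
Start in q0.
Read '2': q0 → q0
Read '0': q0 → q0
Final state q0 is not accepting, so the string is rejected.

Final answer: No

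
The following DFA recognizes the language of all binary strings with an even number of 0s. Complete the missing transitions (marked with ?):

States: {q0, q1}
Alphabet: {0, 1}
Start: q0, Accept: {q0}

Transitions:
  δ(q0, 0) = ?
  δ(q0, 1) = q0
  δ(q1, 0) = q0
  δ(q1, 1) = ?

What each state remembers (consistent with the given transitions and accept states):
  q0: an even number of 0s has been read so far
  q1: an odd number of 0s has been read so far
Filling in the missing entries:
  δ(q0, 0): in q0 (an even number of 0s has been read so far), after reading 0 we have: an odd number of 0s has been read so far → q1
  δ(q1, 1): in q1 (an odd number of 0s has been read so far), after reading 1 we have: an odd number of 0s has been read so far → q1

Final answer: δ(q0, 0) = q1; δ(q1, 1) = q1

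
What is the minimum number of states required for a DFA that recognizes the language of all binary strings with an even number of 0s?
Language: binary strings with an even number of 0s
Lower bound (Myhill–Nerode): the prefixes ε, 0 are pairwise distinguishable:
  ε vs 0: suffix ε distinguishes them (ε has zero 0s (accepted), 0 has one 0 (rejected))
So any DFA needs at least 2 states.
Upper bound: a DFA with 2 states exists (one state per class above).
Minimum states: 2

Final answer: 2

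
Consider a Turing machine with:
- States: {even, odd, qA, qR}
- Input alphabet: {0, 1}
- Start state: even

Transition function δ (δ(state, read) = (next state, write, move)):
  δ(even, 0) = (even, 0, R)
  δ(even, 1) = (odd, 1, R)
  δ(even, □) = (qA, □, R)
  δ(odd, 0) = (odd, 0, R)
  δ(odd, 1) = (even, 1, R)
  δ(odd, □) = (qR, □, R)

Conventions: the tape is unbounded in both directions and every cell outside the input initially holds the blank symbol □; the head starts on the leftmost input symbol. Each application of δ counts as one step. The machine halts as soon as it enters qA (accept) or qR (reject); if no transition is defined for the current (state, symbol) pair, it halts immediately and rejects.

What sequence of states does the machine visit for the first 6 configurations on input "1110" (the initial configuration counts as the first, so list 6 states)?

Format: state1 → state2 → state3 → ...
Step 0: [even]1110 (head at position 0)
Step 1: δ(even, 1) = (odd, 1, R)  ⊢  1[odd]110 (head at position 1)
Step 2: δ(odd, 1) = (even, 1, R)  ⊢  11[even]10 (head at position 2)
Step 3: δ(even, 1) = (odd, 1, R)  ⊢  111[odd]0 (head at position 3)
Step 4: δ(odd, 0) = (odd, 0, R)  ⊢  1110[odd]□ (head at position 4)
Step 5: δ(odd, □) = (qR, □, R)  ⊢  1110□[qR]□ (head at position 5)
Reading off the states of these 6 configurations: even → odd → even → odd → odd → qR

Final answer: even → odd → even → odd → odd → qR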